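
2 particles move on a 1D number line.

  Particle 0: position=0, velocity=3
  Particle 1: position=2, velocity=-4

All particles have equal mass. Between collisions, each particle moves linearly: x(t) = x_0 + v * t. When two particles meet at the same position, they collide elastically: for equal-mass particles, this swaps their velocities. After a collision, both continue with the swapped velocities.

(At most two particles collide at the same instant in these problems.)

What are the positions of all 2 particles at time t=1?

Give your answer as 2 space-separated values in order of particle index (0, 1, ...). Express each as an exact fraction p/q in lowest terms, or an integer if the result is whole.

Answer: -2 3

Derivation:
Collision at t=2/7: particles 0 and 1 swap velocities; positions: p0=6/7 p1=6/7; velocities now: v0=-4 v1=3
Advance to t=1 (no further collisions before then); velocities: v0=-4 v1=3; positions = -2 3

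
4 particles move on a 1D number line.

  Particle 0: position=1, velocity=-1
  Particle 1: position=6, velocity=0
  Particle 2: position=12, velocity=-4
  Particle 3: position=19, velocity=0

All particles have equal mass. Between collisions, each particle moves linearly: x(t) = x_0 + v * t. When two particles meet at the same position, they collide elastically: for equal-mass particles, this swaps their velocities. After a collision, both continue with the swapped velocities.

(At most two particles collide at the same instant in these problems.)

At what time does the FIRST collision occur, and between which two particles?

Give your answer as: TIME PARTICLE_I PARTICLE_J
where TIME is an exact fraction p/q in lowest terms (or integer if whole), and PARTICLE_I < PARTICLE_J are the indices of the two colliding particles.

Answer: 3/2 1 2

Derivation:
Pair (0,1): pos 1,6 vel -1,0 -> not approaching (rel speed -1 <= 0)
Pair (1,2): pos 6,12 vel 0,-4 -> gap=6, closing at 4/unit, collide at t=3/2
Pair (2,3): pos 12,19 vel -4,0 -> not approaching (rel speed -4 <= 0)
Earliest collision: t=3/2 between 1 and 2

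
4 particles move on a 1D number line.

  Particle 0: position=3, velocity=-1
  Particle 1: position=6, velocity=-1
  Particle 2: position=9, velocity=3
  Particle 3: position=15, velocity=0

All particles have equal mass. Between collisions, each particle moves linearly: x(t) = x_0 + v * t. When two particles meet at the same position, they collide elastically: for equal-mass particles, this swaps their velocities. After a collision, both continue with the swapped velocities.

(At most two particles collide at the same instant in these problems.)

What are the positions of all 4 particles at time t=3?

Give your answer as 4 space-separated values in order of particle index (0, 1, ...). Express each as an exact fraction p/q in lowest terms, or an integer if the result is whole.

Answer: 0 3 15 18

Derivation:
Collision at t=2: particles 2 and 3 swap velocities; positions: p0=1 p1=4 p2=15 p3=15; velocities now: v0=-1 v1=-1 v2=0 v3=3
Advance to t=3 (no further collisions before then); velocities: v0=-1 v1=-1 v2=0 v3=3; positions = 0 3 15 18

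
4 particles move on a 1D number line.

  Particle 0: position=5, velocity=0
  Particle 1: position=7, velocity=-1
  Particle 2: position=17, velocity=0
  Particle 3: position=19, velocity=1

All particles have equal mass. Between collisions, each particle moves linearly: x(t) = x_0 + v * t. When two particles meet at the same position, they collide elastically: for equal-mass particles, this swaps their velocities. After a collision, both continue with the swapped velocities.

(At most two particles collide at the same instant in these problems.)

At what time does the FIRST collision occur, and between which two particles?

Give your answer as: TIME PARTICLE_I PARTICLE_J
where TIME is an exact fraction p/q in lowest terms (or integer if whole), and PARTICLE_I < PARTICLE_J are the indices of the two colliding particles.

Pair (0,1): pos 5,7 vel 0,-1 -> gap=2, closing at 1/unit, collide at t=2
Pair (1,2): pos 7,17 vel -1,0 -> not approaching (rel speed -1 <= 0)
Pair (2,3): pos 17,19 vel 0,1 -> not approaching (rel speed -1 <= 0)
Earliest collision: t=2 between 0 and 1

Answer: 2 0 1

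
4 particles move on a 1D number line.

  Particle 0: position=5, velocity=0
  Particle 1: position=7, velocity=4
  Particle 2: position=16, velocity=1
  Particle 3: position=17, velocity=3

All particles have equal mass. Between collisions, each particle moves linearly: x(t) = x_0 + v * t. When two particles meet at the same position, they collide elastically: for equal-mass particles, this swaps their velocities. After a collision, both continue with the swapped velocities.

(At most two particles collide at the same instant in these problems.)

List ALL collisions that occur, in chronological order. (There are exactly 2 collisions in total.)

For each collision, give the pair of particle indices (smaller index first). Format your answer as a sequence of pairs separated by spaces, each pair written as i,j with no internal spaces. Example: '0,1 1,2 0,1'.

Collision at t=3: particles 1 and 2 swap velocities; positions: p0=5 p1=19 p2=19 p3=26; velocities now: v0=0 v1=1 v2=4 v3=3
Collision at t=10: particles 2 and 3 swap velocities; positions: p0=5 p1=26 p2=47 p3=47; velocities now: v0=0 v1=1 v2=3 v3=4

Answer: 1,2 2,3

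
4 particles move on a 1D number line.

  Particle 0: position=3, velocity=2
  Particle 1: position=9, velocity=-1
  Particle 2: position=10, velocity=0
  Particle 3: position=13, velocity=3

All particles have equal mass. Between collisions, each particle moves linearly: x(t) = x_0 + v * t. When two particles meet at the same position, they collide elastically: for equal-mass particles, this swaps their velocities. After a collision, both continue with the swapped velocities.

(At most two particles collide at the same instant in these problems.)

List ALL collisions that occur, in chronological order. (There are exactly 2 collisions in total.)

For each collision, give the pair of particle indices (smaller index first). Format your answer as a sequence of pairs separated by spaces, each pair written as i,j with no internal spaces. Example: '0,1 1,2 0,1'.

Answer: 0,1 1,2

Derivation:
Collision at t=2: particles 0 and 1 swap velocities; positions: p0=7 p1=7 p2=10 p3=19; velocities now: v0=-1 v1=2 v2=0 v3=3
Collision at t=7/2: particles 1 and 2 swap velocities; positions: p0=11/2 p1=10 p2=10 p3=47/2; velocities now: v0=-1 v1=0 v2=2 v3=3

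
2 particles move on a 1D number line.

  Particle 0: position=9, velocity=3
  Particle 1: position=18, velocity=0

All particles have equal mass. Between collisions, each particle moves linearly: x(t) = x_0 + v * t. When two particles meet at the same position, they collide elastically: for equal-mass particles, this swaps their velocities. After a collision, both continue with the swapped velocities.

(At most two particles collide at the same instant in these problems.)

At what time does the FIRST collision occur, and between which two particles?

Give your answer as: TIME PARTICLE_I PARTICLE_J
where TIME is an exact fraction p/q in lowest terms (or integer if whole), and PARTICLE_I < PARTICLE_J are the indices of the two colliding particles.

Pair (0,1): pos 9,18 vel 3,0 -> gap=9, closing at 3/unit, collide at t=3
Earliest collision: t=3 between 0 and 1

Answer: 3 0 1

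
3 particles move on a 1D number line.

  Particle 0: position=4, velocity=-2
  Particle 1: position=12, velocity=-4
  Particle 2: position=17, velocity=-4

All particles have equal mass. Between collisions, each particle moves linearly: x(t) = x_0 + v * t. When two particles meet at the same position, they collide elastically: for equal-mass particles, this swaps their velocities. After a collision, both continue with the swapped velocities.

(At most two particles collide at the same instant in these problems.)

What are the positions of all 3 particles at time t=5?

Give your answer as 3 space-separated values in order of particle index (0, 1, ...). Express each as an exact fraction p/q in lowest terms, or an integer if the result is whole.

Collision at t=4: particles 0 and 1 swap velocities; positions: p0=-4 p1=-4 p2=1; velocities now: v0=-4 v1=-2 v2=-4
Advance to t=5 (no further collisions before then); velocities: v0=-4 v1=-2 v2=-4; positions = -8 -6 -3

Answer: -8 -6 -3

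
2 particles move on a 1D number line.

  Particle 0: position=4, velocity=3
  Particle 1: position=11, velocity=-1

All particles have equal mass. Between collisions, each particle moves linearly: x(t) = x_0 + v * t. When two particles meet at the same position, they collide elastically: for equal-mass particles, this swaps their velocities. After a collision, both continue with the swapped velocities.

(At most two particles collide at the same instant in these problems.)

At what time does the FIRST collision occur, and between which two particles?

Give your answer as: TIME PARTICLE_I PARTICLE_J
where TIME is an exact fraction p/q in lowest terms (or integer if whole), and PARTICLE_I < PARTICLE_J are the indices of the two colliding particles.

Pair (0,1): pos 4,11 vel 3,-1 -> gap=7, closing at 4/unit, collide at t=7/4
Earliest collision: t=7/4 between 0 and 1

Answer: 7/4 0 1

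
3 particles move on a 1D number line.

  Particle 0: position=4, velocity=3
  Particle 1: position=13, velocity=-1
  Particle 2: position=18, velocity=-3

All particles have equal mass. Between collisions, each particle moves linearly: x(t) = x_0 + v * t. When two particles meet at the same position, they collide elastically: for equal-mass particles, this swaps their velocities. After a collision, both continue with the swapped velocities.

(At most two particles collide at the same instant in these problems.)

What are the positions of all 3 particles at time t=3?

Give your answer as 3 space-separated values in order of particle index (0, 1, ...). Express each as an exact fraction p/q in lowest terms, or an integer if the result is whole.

Answer: 9 10 13

Derivation:
Collision at t=9/4: particles 0 and 1 swap velocities; positions: p0=43/4 p1=43/4 p2=45/4; velocities now: v0=-1 v1=3 v2=-3
Collision at t=7/3: particles 1 and 2 swap velocities; positions: p0=32/3 p1=11 p2=11; velocities now: v0=-1 v1=-3 v2=3
Collision at t=5/2: particles 0 and 1 swap velocities; positions: p0=21/2 p1=21/2 p2=23/2; velocities now: v0=-3 v1=-1 v2=3
Advance to t=3 (no further collisions before then); velocities: v0=-3 v1=-1 v2=3; positions = 9 10 13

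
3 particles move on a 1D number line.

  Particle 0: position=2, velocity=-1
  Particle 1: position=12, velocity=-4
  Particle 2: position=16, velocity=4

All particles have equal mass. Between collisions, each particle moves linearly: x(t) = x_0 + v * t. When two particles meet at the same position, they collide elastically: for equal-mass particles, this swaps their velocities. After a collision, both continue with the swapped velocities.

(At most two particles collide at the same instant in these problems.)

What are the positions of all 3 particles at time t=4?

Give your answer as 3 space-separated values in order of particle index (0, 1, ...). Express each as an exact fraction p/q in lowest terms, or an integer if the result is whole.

Answer: -4 -2 32

Derivation:
Collision at t=10/3: particles 0 and 1 swap velocities; positions: p0=-4/3 p1=-4/3 p2=88/3; velocities now: v0=-4 v1=-1 v2=4
Advance to t=4 (no further collisions before then); velocities: v0=-4 v1=-1 v2=4; positions = -4 -2 32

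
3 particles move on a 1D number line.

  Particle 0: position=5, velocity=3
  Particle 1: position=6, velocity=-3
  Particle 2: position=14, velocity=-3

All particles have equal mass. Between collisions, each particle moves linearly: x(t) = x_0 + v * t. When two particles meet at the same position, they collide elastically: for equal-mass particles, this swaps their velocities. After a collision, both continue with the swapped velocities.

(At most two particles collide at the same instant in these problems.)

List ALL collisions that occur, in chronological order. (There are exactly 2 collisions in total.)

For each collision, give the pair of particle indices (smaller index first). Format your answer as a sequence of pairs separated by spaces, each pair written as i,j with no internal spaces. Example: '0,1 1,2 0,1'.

Answer: 0,1 1,2

Derivation:
Collision at t=1/6: particles 0 and 1 swap velocities; positions: p0=11/2 p1=11/2 p2=27/2; velocities now: v0=-3 v1=3 v2=-3
Collision at t=3/2: particles 1 and 2 swap velocities; positions: p0=3/2 p1=19/2 p2=19/2; velocities now: v0=-3 v1=-3 v2=3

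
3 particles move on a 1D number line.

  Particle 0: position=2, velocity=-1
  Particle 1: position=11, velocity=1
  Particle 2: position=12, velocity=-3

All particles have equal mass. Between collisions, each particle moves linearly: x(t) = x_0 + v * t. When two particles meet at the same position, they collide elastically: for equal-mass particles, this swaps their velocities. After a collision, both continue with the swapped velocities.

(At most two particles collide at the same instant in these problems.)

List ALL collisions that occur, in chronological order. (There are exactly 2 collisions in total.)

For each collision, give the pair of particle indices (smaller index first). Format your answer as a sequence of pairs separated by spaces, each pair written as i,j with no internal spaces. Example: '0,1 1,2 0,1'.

Collision at t=1/4: particles 1 and 2 swap velocities; positions: p0=7/4 p1=45/4 p2=45/4; velocities now: v0=-1 v1=-3 v2=1
Collision at t=5: particles 0 and 1 swap velocities; positions: p0=-3 p1=-3 p2=16; velocities now: v0=-3 v1=-1 v2=1

Answer: 1,2 0,1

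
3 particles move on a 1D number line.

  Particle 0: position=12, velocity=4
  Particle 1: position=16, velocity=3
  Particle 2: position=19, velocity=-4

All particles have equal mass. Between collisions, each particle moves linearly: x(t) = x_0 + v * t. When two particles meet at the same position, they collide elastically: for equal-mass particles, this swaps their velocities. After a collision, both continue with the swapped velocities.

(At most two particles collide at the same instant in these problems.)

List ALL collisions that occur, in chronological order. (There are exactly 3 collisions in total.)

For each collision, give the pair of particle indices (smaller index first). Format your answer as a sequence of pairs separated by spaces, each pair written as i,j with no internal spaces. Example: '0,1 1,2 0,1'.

Answer: 1,2 0,1 1,2

Derivation:
Collision at t=3/7: particles 1 and 2 swap velocities; positions: p0=96/7 p1=121/7 p2=121/7; velocities now: v0=4 v1=-4 v2=3
Collision at t=7/8: particles 0 and 1 swap velocities; positions: p0=31/2 p1=31/2 p2=149/8; velocities now: v0=-4 v1=4 v2=3
Collision at t=4: particles 1 and 2 swap velocities; positions: p0=3 p1=28 p2=28; velocities now: v0=-4 v1=3 v2=4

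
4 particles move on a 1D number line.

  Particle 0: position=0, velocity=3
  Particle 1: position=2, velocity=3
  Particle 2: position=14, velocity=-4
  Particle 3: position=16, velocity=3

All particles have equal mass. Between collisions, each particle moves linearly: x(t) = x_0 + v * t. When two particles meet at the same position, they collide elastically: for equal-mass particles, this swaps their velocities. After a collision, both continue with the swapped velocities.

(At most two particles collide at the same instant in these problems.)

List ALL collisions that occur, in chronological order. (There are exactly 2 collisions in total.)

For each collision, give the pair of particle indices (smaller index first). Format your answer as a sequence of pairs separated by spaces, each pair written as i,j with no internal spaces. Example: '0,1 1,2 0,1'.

Collision at t=12/7: particles 1 and 2 swap velocities; positions: p0=36/7 p1=50/7 p2=50/7 p3=148/7; velocities now: v0=3 v1=-4 v2=3 v3=3
Collision at t=2: particles 0 and 1 swap velocities; positions: p0=6 p1=6 p2=8 p3=22; velocities now: v0=-4 v1=3 v2=3 v3=3

Answer: 1,2 0,1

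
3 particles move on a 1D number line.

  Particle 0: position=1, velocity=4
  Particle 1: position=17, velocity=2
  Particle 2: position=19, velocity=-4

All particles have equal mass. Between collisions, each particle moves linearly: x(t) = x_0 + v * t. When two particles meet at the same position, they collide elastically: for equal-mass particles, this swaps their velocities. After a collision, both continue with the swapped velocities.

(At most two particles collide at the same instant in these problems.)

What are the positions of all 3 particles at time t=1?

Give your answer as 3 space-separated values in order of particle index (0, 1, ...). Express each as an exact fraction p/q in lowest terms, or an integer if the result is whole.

Answer: 5 15 19

Derivation:
Collision at t=1/3: particles 1 and 2 swap velocities; positions: p0=7/3 p1=53/3 p2=53/3; velocities now: v0=4 v1=-4 v2=2
Advance to t=1 (no further collisions before then); velocities: v0=4 v1=-4 v2=2; positions = 5 15 19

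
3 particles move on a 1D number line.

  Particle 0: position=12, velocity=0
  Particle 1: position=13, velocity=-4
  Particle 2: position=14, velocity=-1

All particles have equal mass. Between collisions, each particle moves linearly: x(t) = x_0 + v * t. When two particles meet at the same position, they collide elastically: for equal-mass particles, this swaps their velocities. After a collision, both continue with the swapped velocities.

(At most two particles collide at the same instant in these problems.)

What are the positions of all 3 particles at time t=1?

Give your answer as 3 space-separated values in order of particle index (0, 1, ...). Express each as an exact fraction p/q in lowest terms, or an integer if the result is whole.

Collision at t=1/4: particles 0 and 1 swap velocities; positions: p0=12 p1=12 p2=55/4; velocities now: v0=-4 v1=0 v2=-1
Advance to t=1 (no further collisions before then); velocities: v0=-4 v1=0 v2=-1; positions = 9 12 13

Answer: 9 12 13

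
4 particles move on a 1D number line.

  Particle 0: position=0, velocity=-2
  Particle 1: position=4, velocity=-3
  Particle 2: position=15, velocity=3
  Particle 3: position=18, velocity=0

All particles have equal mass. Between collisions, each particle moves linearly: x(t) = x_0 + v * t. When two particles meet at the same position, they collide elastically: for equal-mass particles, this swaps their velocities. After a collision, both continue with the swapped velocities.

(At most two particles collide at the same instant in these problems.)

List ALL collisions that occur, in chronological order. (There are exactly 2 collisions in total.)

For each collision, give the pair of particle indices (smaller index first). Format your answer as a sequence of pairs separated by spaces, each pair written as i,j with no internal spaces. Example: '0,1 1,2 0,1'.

Collision at t=1: particles 2 and 3 swap velocities; positions: p0=-2 p1=1 p2=18 p3=18; velocities now: v0=-2 v1=-3 v2=0 v3=3
Collision at t=4: particles 0 and 1 swap velocities; positions: p0=-8 p1=-8 p2=18 p3=27; velocities now: v0=-3 v1=-2 v2=0 v3=3

Answer: 2,3 0,1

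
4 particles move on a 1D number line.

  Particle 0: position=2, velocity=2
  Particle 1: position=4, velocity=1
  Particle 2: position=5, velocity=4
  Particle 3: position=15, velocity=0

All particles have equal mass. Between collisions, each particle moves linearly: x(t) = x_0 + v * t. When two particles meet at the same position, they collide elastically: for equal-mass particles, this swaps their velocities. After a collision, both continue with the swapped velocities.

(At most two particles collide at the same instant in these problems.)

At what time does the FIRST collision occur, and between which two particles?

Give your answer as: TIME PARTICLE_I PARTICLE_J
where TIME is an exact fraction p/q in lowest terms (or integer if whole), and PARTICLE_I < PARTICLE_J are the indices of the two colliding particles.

Answer: 2 0 1

Derivation:
Pair (0,1): pos 2,4 vel 2,1 -> gap=2, closing at 1/unit, collide at t=2
Pair (1,2): pos 4,5 vel 1,4 -> not approaching (rel speed -3 <= 0)
Pair (2,3): pos 5,15 vel 4,0 -> gap=10, closing at 4/unit, collide at t=5/2
Earliest collision: t=2 between 0 and 1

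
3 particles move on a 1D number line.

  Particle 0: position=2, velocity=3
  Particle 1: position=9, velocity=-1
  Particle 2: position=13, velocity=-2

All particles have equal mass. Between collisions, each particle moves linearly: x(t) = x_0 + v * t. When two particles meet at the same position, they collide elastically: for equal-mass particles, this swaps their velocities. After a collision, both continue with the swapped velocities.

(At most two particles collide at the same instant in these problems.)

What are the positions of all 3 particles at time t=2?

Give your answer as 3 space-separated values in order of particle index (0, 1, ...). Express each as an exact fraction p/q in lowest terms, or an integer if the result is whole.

Collision at t=7/4: particles 0 and 1 swap velocities; positions: p0=29/4 p1=29/4 p2=19/2; velocities now: v0=-1 v1=3 v2=-2
Advance to t=2 (no further collisions before then); velocities: v0=-1 v1=3 v2=-2; positions = 7 8 9

Answer: 7 8 9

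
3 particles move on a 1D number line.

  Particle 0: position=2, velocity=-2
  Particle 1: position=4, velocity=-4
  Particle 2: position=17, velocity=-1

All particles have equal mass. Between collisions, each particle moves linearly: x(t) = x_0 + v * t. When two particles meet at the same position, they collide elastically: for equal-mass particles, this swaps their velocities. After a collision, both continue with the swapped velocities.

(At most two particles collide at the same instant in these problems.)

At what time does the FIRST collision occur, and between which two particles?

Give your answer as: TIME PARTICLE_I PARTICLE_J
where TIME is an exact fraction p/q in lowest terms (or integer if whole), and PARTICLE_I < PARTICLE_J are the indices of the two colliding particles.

Pair (0,1): pos 2,4 vel -2,-4 -> gap=2, closing at 2/unit, collide at t=1
Pair (1,2): pos 4,17 vel -4,-1 -> not approaching (rel speed -3 <= 0)
Earliest collision: t=1 between 0 and 1

Answer: 1 0 1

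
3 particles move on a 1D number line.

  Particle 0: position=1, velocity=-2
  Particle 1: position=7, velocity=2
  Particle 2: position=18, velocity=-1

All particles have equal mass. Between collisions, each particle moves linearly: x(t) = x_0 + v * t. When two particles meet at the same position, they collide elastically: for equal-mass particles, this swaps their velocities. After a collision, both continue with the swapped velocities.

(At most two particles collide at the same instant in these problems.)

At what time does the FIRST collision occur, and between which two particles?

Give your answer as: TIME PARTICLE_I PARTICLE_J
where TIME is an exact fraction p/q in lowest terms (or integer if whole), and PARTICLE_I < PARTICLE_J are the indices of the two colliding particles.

Pair (0,1): pos 1,7 vel -2,2 -> not approaching (rel speed -4 <= 0)
Pair (1,2): pos 7,18 vel 2,-1 -> gap=11, closing at 3/unit, collide at t=11/3
Earliest collision: t=11/3 between 1 and 2

Answer: 11/3 1 2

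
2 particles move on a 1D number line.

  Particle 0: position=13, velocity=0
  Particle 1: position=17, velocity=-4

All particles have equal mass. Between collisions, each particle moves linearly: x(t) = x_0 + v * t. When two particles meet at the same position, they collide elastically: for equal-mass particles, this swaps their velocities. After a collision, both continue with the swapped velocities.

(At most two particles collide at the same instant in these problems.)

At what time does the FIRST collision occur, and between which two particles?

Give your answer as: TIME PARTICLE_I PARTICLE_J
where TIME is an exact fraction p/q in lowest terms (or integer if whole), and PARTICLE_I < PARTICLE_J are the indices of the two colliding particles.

Pair (0,1): pos 13,17 vel 0,-4 -> gap=4, closing at 4/unit, collide at t=1
Earliest collision: t=1 between 0 and 1

Answer: 1 0 1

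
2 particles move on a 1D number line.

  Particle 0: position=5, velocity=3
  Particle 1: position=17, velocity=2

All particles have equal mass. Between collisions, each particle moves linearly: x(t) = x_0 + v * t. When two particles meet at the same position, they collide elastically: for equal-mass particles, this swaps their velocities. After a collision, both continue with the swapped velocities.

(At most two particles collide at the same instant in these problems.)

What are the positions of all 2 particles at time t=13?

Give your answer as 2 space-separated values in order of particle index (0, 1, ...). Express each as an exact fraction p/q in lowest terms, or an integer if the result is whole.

Collision at t=12: particles 0 and 1 swap velocities; positions: p0=41 p1=41; velocities now: v0=2 v1=3
Advance to t=13 (no further collisions before then); velocities: v0=2 v1=3; positions = 43 44

Answer: 43 44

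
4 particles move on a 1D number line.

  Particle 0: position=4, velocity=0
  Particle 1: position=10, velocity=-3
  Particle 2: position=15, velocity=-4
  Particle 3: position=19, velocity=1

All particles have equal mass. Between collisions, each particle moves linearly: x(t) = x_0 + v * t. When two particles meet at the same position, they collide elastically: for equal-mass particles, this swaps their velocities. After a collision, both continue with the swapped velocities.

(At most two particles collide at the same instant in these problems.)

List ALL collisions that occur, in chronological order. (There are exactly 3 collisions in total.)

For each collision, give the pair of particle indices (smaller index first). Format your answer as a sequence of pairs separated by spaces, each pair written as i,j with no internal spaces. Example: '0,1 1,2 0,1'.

Collision at t=2: particles 0 and 1 swap velocities; positions: p0=4 p1=4 p2=7 p3=21; velocities now: v0=-3 v1=0 v2=-4 v3=1
Collision at t=11/4: particles 1 and 2 swap velocities; positions: p0=7/4 p1=4 p2=4 p3=87/4; velocities now: v0=-3 v1=-4 v2=0 v3=1
Collision at t=5: particles 0 and 1 swap velocities; positions: p0=-5 p1=-5 p2=4 p3=24; velocities now: v0=-4 v1=-3 v2=0 v3=1

Answer: 0,1 1,2 0,1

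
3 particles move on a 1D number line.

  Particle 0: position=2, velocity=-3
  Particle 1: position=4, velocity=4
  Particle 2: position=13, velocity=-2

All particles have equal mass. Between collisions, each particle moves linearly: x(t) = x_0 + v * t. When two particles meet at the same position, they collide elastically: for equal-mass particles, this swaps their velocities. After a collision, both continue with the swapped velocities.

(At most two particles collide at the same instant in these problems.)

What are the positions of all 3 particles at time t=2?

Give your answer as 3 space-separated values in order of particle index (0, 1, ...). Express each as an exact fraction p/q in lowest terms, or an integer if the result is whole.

Collision at t=3/2: particles 1 and 2 swap velocities; positions: p0=-5/2 p1=10 p2=10; velocities now: v0=-3 v1=-2 v2=4
Advance to t=2 (no further collisions before then); velocities: v0=-3 v1=-2 v2=4; positions = -4 9 12

Answer: -4 9 12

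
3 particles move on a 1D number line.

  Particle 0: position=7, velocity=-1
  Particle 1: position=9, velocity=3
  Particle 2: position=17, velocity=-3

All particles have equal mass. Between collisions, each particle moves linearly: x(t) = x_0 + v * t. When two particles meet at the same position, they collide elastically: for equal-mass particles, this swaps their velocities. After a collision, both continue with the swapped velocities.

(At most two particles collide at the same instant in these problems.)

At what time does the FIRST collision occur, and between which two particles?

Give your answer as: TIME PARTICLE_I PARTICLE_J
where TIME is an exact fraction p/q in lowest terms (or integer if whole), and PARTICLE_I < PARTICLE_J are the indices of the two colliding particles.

Pair (0,1): pos 7,9 vel -1,3 -> not approaching (rel speed -4 <= 0)
Pair (1,2): pos 9,17 vel 3,-3 -> gap=8, closing at 6/unit, collide at t=4/3
Earliest collision: t=4/3 between 1 and 2

Answer: 4/3 1 2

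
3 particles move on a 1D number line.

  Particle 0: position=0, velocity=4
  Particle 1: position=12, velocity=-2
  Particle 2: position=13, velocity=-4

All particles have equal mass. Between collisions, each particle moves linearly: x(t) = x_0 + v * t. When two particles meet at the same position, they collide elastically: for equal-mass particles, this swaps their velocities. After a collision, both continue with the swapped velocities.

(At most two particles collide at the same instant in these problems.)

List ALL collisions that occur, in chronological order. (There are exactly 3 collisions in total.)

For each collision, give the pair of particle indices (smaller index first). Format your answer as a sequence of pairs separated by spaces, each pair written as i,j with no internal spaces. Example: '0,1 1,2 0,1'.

Answer: 1,2 0,1 1,2

Derivation:
Collision at t=1/2: particles 1 and 2 swap velocities; positions: p0=2 p1=11 p2=11; velocities now: v0=4 v1=-4 v2=-2
Collision at t=13/8: particles 0 and 1 swap velocities; positions: p0=13/2 p1=13/2 p2=35/4; velocities now: v0=-4 v1=4 v2=-2
Collision at t=2: particles 1 and 2 swap velocities; positions: p0=5 p1=8 p2=8; velocities now: v0=-4 v1=-2 v2=4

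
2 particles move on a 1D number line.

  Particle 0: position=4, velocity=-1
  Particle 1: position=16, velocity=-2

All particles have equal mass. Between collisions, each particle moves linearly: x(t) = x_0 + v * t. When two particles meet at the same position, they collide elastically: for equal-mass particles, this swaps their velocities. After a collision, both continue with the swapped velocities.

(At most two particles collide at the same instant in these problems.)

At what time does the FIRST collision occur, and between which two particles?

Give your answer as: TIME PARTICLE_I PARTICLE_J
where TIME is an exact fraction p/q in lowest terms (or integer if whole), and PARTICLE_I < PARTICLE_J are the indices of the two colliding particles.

Answer: 12 0 1

Derivation:
Pair (0,1): pos 4,16 vel -1,-2 -> gap=12, closing at 1/unit, collide at t=12
Earliest collision: t=12 between 0 and 1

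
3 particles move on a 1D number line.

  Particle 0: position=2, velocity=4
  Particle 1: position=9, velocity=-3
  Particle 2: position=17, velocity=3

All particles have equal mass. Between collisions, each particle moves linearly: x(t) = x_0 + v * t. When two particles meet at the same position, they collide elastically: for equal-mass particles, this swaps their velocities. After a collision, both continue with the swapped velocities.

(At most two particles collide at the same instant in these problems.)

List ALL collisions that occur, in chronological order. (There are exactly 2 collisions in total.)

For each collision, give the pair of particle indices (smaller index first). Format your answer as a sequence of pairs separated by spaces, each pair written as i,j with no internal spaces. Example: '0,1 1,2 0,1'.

Collision at t=1: particles 0 and 1 swap velocities; positions: p0=6 p1=6 p2=20; velocities now: v0=-3 v1=4 v2=3
Collision at t=15: particles 1 and 2 swap velocities; positions: p0=-36 p1=62 p2=62; velocities now: v0=-3 v1=3 v2=4

Answer: 0,1 1,2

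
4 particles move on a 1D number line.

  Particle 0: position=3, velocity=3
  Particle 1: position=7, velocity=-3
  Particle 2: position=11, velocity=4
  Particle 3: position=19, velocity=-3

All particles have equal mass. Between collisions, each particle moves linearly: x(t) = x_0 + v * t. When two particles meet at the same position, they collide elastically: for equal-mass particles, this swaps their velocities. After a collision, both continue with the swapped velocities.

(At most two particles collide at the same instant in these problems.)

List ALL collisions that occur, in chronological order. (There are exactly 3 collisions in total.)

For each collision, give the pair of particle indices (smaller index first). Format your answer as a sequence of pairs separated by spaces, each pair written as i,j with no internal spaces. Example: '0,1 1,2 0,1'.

Collision at t=2/3: particles 0 and 1 swap velocities; positions: p0=5 p1=5 p2=41/3 p3=17; velocities now: v0=-3 v1=3 v2=4 v3=-3
Collision at t=8/7: particles 2 and 3 swap velocities; positions: p0=25/7 p1=45/7 p2=109/7 p3=109/7; velocities now: v0=-3 v1=3 v2=-3 v3=4
Collision at t=8/3: particles 1 and 2 swap velocities; positions: p0=-1 p1=11 p2=11 p3=65/3; velocities now: v0=-3 v1=-3 v2=3 v3=4

Answer: 0,1 2,3 1,2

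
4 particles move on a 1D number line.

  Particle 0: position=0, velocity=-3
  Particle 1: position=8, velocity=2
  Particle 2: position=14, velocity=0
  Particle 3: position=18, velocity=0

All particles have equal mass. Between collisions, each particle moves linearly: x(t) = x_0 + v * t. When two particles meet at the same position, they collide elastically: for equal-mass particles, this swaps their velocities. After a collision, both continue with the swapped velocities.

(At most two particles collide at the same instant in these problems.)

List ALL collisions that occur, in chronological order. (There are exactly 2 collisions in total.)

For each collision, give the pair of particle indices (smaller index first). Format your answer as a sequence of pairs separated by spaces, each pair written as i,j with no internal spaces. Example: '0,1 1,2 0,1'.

Collision at t=3: particles 1 and 2 swap velocities; positions: p0=-9 p1=14 p2=14 p3=18; velocities now: v0=-3 v1=0 v2=2 v3=0
Collision at t=5: particles 2 and 3 swap velocities; positions: p0=-15 p1=14 p2=18 p3=18; velocities now: v0=-3 v1=0 v2=0 v3=2

Answer: 1,2 2,3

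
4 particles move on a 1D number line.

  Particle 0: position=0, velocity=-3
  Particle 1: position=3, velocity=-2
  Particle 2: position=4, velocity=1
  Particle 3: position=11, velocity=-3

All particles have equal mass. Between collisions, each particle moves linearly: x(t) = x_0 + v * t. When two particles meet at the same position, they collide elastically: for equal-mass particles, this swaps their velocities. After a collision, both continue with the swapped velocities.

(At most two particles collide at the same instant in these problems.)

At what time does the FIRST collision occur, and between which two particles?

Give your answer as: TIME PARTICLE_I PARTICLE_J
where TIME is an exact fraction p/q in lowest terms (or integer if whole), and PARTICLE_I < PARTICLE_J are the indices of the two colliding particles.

Pair (0,1): pos 0,3 vel -3,-2 -> not approaching (rel speed -1 <= 0)
Pair (1,2): pos 3,4 vel -2,1 -> not approaching (rel speed -3 <= 0)
Pair (2,3): pos 4,11 vel 1,-3 -> gap=7, closing at 4/unit, collide at t=7/4
Earliest collision: t=7/4 between 2 and 3

Answer: 7/4 2 3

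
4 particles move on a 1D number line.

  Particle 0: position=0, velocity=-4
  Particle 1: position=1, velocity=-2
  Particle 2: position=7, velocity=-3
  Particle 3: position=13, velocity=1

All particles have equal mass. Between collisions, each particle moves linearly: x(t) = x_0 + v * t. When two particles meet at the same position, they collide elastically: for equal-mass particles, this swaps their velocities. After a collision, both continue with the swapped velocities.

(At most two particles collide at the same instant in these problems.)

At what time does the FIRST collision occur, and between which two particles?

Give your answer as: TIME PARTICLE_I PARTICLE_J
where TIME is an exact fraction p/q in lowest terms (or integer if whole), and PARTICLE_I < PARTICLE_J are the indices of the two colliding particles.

Answer: 6 1 2

Derivation:
Pair (0,1): pos 0,1 vel -4,-2 -> not approaching (rel speed -2 <= 0)
Pair (1,2): pos 1,7 vel -2,-3 -> gap=6, closing at 1/unit, collide at t=6
Pair (2,3): pos 7,13 vel -3,1 -> not approaching (rel speed -4 <= 0)
Earliest collision: t=6 between 1 and 2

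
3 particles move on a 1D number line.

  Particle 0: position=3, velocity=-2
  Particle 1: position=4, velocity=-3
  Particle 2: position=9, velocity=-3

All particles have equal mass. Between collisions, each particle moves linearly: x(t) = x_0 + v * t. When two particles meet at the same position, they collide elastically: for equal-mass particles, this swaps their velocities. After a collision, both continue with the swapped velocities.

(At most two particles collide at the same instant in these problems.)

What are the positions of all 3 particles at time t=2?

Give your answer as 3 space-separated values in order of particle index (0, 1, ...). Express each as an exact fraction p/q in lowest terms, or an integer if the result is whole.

Collision at t=1: particles 0 and 1 swap velocities; positions: p0=1 p1=1 p2=6; velocities now: v0=-3 v1=-2 v2=-3
Advance to t=2 (no further collisions before then); velocities: v0=-3 v1=-2 v2=-3; positions = -2 -1 3

Answer: -2 -1 3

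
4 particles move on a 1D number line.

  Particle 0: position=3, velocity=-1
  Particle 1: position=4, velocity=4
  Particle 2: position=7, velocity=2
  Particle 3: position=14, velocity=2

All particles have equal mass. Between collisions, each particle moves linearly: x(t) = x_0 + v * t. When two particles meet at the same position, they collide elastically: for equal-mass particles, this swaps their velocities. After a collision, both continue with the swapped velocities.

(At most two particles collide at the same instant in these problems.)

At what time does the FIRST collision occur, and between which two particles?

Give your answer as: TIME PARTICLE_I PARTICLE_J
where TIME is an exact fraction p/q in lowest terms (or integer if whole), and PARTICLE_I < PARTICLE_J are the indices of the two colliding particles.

Answer: 3/2 1 2

Derivation:
Pair (0,1): pos 3,4 vel -1,4 -> not approaching (rel speed -5 <= 0)
Pair (1,2): pos 4,7 vel 4,2 -> gap=3, closing at 2/unit, collide at t=3/2
Pair (2,3): pos 7,14 vel 2,2 -> not approaching (rel speed 0 <= 0)
Earliest collision: t=3/2 between 1 and 2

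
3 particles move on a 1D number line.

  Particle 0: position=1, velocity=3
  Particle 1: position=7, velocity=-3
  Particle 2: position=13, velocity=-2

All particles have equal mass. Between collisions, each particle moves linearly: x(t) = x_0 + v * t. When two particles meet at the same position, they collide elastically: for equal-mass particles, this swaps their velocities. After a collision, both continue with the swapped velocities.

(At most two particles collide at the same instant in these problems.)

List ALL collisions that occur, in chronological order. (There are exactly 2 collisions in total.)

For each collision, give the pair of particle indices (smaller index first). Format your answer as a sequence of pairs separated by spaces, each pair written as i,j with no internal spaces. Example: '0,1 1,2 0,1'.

Collision at t=1: particles 0 and 1 swap velocities; positions: p0=4 p1=4 p2=11; velocities now: v0=-3 v1=3 v2=-2
Collision at t=12/5: particles 1 and 2 swap velocities; positions: p0=-1/5 p1=41/5 p2=41/5; velocities now: v0=-3 v1=-2 v2=3

Answer: 0,1 1,2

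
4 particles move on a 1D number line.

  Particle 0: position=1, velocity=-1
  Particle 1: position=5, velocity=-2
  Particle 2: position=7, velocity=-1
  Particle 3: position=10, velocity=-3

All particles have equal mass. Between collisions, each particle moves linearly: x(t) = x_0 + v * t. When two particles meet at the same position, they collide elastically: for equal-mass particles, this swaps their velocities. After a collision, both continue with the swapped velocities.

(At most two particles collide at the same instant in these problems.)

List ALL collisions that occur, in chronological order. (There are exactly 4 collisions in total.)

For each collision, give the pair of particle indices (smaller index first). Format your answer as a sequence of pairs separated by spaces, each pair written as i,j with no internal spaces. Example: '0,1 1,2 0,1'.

Collision at t=3/2: particles 2 and 3 swap velocities; positions: p0=-1/2 p1=2 p2=11/2 p3=11/2; velocities now: v0=-1 v1=-2 v2=-3 v3=-1
Collision at t=4: particles 0 and 1 swap velocities; positions: p0=-3 p1=-3 p2=-2 p3=3; velocities now: v0=-2 v1=-1 v2=-3 v3=-1
Collision at t=9/2: particles 1 and 2 swap velocities; positions: p0=-4 p1=-7/2 p2=-7/2 p3=5/2; velocities now: v0=-2 v1=-3 v2=-1 v3=-1
Collision at t=5: particles 0 and 1 swap velocities; positions: p0=-5 p1=-5 p2=-4 p3=2; velocities now: v0=-3 v1=-2 v2=-1 v3=-1

Answer: 2,3 0,1 1,2 0,1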